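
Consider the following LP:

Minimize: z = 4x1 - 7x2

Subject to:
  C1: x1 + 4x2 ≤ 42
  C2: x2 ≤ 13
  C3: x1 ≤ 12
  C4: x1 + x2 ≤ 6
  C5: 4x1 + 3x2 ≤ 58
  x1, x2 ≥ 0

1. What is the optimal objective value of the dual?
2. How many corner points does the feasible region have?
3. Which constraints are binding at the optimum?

1. -42 (by strong duality, equal to the primal optimum)
2. 3
3. C4, x1 ≥ 0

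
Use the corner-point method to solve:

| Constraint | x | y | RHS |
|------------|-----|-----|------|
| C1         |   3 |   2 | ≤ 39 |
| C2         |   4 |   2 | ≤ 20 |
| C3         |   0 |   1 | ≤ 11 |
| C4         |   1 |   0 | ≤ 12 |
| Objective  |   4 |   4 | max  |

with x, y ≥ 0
Each vertex is the intersection of two constraint boundaries that also satisfies all remaining constraints:
  x = 0 and y = 0 → (0, 0)
  4x + 2y = 20 and y = 0 → (5, 0)
  4x + 2y = 20 and x = 0 → (0, 10)

Evaluating z = 4x + 4y at each vertex:
  (0, 0): z = 0
  (5, 0): z = 20
  (0, 10): z = 40

The maximum is at (0, 10) with z = 40.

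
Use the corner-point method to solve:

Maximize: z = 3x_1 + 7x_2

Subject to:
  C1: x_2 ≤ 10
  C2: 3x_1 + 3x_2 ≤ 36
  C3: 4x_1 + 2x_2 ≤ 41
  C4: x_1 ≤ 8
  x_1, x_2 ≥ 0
Each vertex is the intersection of two constraint boundaries that also satisfies all remaining constraints:
  x_1 = 0 and x_2 = 0 → (0, 0)
  x_1 = 8 and x_2 = 0 → (8, 0)
  3x_1 + 3x_2 = 36 and x_1 = 8 → (8, 4)
  x_2 = 10 and 3x_1 + 3x_2 = 36 → (2, 10)
  x_2 = 10 and x_1 = 0 → (0, 10)

Evaluating z = 3x_1 + 7x_2 at each vertex:
  (0, 0): z = 0
  (8, 0): z = 24
  (8, 4): z = 52
  (2, 10): z = 76
  (0, 10): z = 70

The maximum is at (2, 10) with z = 76.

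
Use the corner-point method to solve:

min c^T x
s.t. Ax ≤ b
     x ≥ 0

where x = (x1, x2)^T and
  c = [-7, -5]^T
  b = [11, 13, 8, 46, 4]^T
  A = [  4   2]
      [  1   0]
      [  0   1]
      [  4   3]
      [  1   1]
x1 = 1.5, x2 = 2.5, z = -23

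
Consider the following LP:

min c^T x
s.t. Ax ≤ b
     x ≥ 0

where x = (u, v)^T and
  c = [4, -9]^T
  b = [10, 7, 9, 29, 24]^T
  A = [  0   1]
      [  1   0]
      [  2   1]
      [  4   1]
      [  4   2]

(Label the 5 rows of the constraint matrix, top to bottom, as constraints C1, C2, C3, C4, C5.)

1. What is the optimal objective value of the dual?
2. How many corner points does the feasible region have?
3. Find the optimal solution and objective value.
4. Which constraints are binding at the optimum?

1. -81 (by strong duality, equal to the primal optimum)
2. 3
3. u = 0, v = 9, z = -81
4. C3, u ≥ 0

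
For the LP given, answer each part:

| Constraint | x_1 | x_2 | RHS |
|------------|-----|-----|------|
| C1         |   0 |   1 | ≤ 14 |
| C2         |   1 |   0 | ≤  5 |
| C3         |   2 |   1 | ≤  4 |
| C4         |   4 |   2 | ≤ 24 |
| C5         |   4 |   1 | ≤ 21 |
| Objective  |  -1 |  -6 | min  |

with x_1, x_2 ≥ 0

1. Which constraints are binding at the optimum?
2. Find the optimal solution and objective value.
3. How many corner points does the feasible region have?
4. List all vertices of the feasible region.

1. C3, x_1 ≥ 0
2. x_1 = 0, x_2 = 4, z = -24
3. 3
4. (0, 0), (2, 0), (0, 4)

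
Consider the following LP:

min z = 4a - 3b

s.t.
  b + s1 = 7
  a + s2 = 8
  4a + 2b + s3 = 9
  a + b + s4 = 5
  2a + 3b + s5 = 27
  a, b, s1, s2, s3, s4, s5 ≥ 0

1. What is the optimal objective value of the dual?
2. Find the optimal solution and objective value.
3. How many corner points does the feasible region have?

1. -13.5 (by strong duality, equal to the primal optimum)
2. a = 0, b = 4.5, z = -13.5
3. 3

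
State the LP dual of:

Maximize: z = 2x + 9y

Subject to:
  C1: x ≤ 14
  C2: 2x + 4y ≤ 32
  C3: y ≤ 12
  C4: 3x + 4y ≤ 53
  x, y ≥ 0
Minimize: z = 14y1 + 32y2 + 12y3 + 53y4

Subject to:
  C1: -y1 - 2y2 - 3y4 ≤ -2
  C2: -4y2 - y3 - 4y4 ≤ -9
  y1, y2, y3, y4 ≥ 0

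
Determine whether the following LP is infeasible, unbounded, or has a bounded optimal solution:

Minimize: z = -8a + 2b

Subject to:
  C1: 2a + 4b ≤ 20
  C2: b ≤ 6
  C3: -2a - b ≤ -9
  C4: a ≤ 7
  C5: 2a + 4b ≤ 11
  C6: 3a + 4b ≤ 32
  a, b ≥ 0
The point (5.5, 0) satisfies every constraint, so the LP is feasible; the constraints give a ≤ 7 and b ≤ 6, which with a, b ≥ 0 keep the feasible region inside a bounded box. A feasible, bounded LP attains a finite optimum at a vertex.

Evaluating z = -8a + 2b at each vertex:
  (4.5, 0): z = -36
  (5.5, 0): z = -44
  (4.167, 0.6667): z = -32

Bounded optimum: z* = -44 at (5.5, 0).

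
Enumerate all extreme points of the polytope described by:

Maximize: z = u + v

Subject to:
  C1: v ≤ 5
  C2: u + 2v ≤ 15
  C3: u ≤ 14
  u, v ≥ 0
Each vertex is the intersection of two constraint boundaries that also satisfies all remaining constraints:
  u = 0 and v = 0 → (0, 0)
  u = 14 and v = 0 → (14, 0)
  u + 2v = 15 and u = 14 → (14, 0.5)
  v = 5 and u + 2v = 15 → (5, 5)
  v = 5 and u = 0 → (0, 5)

Vertices: (0, 0), (14, 0), (14, 0.5), (5, 5), (0, 5)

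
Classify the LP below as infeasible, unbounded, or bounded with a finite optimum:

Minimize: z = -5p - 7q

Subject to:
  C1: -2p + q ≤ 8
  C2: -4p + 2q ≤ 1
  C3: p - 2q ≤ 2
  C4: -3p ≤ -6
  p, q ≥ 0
Feasible point: (2, 0) satisfies every constraint, so the LP is feasible.
Direction d = (1, 1): for each constraint row a, a·d ≤ 0 —
  (-2)(1) + (1)(1) = -1 ≤ 0
  (-4)(1) + (2)(1) = -2 ≤ 0
  (1)(1) + (-2)(1) = -1 ≤ 0
  (-3)(1) + (0)(1) = -3 ≤ 0
and d ≥ 0, so (2, 0) + t·d stays feasible for every t ≥ 0. Along this ray z = -5p - 7q changes by -12 per unit t, so z → −∞.

The LP is unbounded; z can be made arbitrarily small.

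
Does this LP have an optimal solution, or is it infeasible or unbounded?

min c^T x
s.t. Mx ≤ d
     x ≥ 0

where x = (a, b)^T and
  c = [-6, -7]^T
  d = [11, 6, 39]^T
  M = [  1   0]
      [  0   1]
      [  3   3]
The point (7, 6) satisfies every constraint, so the LP is feasible; the constraints give a ≤ 11 and b ≤ 6, which with a, b ≥ 0 keep the feasible region inside a bounded box. A feasible, bounded LP attains a finite optimum at a vertex.

Evaluating z = -6a - 7b at each vertex:
  (0, 0): z = 0
  (11, 0): z = -66
  (11, 2): z = -80
  (7, 6): z = -84
  (0, 6): z = -42

Bounded optimum: z* = -84 at (7, 6).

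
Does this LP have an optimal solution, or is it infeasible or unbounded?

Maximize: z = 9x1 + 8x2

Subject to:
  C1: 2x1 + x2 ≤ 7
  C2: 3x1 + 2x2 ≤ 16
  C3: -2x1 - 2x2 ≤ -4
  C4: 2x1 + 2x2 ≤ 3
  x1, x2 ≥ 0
C4 requires 2x1 + 2x2 ≤ 3, while C3 (-2x1 - 2x2 ≤ -4) is equivalent to 2x1 + 2x2 ≥ 4. Together they would need 4 ≤ 2x1 + 2x2 ≤ 3, which is impossible since 4 > 3. No point satisfies all constraints.

Infeasible: no point satisfies all constraints simultaneously.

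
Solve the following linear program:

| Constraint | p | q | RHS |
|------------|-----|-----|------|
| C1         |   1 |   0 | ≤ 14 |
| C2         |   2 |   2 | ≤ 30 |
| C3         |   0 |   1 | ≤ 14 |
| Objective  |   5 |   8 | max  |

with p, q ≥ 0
Each vertex is the intersection of two constraint boundaries that also satisfies all remaining constraints:
  p = 0 and q = 0 → (0, 0)
  p = 14 and q = 0 → (14, 0)
  p = 14 and 2p + 2q = 30 → (14, 1)
  2p + 2q = 30 and q = 14 → (1, 14)
  q = 14 and p = 0 → (0, 14)

Evaluating z = 5p + 8q at each vertex:
  (0, 0): z = 0
  (14, 0): z = 70
  (14, 1): z = 78
  (1, 14): z = 117
  (0, 14): z = 112

The maximum is at (1, 14) with z = 117.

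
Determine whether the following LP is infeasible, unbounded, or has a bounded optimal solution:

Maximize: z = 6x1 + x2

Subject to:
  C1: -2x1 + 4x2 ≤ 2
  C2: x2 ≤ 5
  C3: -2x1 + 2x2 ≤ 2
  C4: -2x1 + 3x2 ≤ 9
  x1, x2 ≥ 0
Feasible point: (0, 0) satisfies every constraint, so the LP is feasible.
Direction d = (1, 0): for each constraint row a, a·d ≤ 0 —
  (-2)(1) + (4)(0) = -2 ≤ 0
  (0)(1) + (1)(0) = 0 ≤ 0
  (-2)(1) + (2)(0) = -2 ≤ 0
  (-2)(1) + (3)(0) = -2 ≤ 0
and d ≥ 0, so (0, 0) + t·d stays feasible for every t ≥ 0. Along this ray z = 6x1 + x2 changes by 6 per unit t, so z → +∞.

Unbounded — the objective can increase without bound over the feasible region.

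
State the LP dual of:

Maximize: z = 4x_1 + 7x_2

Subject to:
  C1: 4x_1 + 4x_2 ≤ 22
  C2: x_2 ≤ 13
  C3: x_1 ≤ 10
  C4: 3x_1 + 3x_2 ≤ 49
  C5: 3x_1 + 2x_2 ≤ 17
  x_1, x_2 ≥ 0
Minimize: z = 22y1 + 13y2 + 10y3 + 49y4 + 17y5

Subject to:
  C1: -4y1 - y3 - 3y4 - 3y5 ≤ -4
  C2: -4y1 - y2 - 3y4 - 2y5 ≤ -7
  y1, y2, y3, y4, y5 ≥ 0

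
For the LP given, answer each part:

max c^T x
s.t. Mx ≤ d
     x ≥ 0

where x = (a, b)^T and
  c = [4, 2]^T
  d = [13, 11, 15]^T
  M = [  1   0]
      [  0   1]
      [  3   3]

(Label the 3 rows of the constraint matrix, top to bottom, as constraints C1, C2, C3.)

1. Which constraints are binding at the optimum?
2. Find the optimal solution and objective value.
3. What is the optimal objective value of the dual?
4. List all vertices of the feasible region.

1. C3, b ≥ 0
2. a = 5, b = 0, z = 20
3. 20 (by strong duality, equal to the primal optimum)
4. (0, 0), (5, 0), (0, 5)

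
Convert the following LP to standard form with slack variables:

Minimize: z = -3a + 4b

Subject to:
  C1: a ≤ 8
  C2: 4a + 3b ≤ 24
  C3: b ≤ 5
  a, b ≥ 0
min z = -3a + 4b

s.t.
  a + s1 = 8
  4a + 3b + s2 = 24
  b + s3 = 5
  a, b, s1, s2, s3 ≥ 0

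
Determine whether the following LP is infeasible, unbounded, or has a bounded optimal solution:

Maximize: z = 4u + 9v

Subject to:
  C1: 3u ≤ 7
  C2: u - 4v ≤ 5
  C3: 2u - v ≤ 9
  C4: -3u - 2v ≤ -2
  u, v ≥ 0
Feasible point: (0, 1) satisfies every constraint, so the LP is feasible.
Direction d = (0, 1): for each constraint row a, a·d ≤ 0 —
  (3)(0) + (0)(1) = 0 ≤ 0
  (1)(0) + (-4)(1) = -4 ≤ 0
  (2)(0) + (-1)(1) = -1 ≤ 0
  (-3)(0) + (-2)(1) = -2 ≤ 0
and d ≥ 0, so (0, 1) + t·d stays feasible for every t ≥ 0. Along this ray z = 4u + 9v changes by 9 per unit t, so z → +∞.

Unbounded: there is a feasible ray along which z → +∞.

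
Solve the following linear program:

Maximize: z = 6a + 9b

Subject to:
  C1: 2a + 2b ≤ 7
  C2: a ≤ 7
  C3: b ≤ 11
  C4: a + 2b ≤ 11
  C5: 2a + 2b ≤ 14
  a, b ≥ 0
Each vertex is the intersection of two constraint boundaries that also satisfies all remaining constraints:
  a = 0 and b = 0 → (0, 0)
  2a + 2b = 7 and b = 0 → (3.5, 0)
  2a + 2b = 7 and a = 0 → (0, 3.5)

Evaluating z = 6a + 9b at each vertex:
  (0, 0): z = 0
  (3.5, 0): z = 21
  (0, 3.5): z = 31.5

The maximum is at (0, 3.5) with z = 31.5.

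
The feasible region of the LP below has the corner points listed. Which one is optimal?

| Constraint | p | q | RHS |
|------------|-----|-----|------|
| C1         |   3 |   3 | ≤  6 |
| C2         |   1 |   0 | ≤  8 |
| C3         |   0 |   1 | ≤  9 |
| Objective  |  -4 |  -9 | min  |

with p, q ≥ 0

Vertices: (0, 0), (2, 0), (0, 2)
(0, 2) with z = -18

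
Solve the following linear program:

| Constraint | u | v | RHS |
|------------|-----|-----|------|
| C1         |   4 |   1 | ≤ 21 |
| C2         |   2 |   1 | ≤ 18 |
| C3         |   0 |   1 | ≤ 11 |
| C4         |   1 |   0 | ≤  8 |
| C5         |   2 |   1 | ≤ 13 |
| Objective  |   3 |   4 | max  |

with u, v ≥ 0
Each vertex is the intersection of two constraint boundaries that also satisfies all remaining constraints:
  u = 0 and v = 0 → (0, 0)
  4u + v = 21 and v = 0 → (5.25, 0)
  4u + v = 21 and 2u + v = 13 → (4, 5)
  v = 11 and 2u + v = 13 → (1, 11)
  v = 11 and u = 0 → (0, 11)

Evaluating z = 3u + 4v at each vertex:
  (0, 0): z = 0
  (5.25, 0): z = 15.75
  (4, 5): z = 32
  (1, 11): z = 47
  (0, 11): z = 44

The maximum is at (1, 11) with z = 47.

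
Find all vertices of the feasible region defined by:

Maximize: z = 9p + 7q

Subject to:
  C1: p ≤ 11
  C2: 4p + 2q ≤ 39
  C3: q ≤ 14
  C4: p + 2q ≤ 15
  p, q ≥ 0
Each vertex is the intersection of two constraint boundaries that also satisfies all remaining constraints:
  p = 0 and q = 0 → (0, 0)
  4p + 2q = 39 and q = 0 → (9.75, 0)
  4p + 2q = 39 and p + 2q = 15 → (8, 3.5)
  p + 2q = 15 and p = 0 → (0, 7.5)

Vertices: (0, 0), (9.75, 0), (8, 3.5), (0, 7.5)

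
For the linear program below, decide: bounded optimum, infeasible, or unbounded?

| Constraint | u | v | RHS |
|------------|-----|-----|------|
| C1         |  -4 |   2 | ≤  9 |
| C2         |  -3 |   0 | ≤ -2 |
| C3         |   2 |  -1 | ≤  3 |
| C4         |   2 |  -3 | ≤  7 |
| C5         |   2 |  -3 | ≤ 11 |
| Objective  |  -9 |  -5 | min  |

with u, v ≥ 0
Feasible point: (1, 0) satisfies every constraint, so the LP is feasible.
Direction d = (1, 2): for each constraint row a, a·d ≤ 0 —
  (-4)(1) + (2)(2) = 0 ≤ 0
  (-3)(1) + (0)(2) = -3 ≤ 0
  (2)(1) + (-1)(2) = 0 ≤ 0
  (2)(1) + (-3)(2) = -4 ≤ 0
  (2)(1) + (-3)(2) = -4 ≤ 0
and d ≥ 0, so (1, 0) + t·d stays feasible for every t ≥ 0. Along this ray z = -9u - 5v changes by -19 per unit t, so z → −∞.

Unbounded — the objective can decrease without bound over the feasible region.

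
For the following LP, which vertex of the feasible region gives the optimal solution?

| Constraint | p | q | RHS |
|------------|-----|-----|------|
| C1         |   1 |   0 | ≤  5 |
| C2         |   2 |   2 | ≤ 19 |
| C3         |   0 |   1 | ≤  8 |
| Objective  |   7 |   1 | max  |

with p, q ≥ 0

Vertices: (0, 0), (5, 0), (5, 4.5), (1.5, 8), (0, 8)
Evaluating z = 7p + q at each vertex:
  (0, 0): z = 0
  (5, 0): z = 35
  (5, 4.5): z = 39.5
  (1.5, 8): z = 18.5
  (0, 8): z = 8

The largest value is z = 39.5, attained at (5, 4.5).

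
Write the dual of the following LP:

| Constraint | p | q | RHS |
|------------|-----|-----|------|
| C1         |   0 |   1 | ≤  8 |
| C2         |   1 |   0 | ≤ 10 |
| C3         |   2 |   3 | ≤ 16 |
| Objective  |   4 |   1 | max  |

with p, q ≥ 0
Minimize: z = 8y1 + 10y2 + 16y3

Subject to:
  C1: -y2 - 2y3 ≤ -4
  C2: -y1 - 3y3 ≤ -1
  y1, y2, y3 ≥ 0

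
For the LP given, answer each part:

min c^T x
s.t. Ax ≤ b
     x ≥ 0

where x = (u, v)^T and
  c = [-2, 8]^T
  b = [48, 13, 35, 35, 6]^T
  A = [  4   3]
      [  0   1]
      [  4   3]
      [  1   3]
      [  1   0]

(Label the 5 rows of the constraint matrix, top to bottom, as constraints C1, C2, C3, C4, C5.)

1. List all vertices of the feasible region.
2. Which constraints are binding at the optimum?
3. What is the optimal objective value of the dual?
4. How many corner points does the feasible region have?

1. (0, 0), (6, 0), (6, 3.667), (0, 11.67)
2. C5, v ≥ 0
3. -12 (by strong duality, equal to the primal optimum)
4. 4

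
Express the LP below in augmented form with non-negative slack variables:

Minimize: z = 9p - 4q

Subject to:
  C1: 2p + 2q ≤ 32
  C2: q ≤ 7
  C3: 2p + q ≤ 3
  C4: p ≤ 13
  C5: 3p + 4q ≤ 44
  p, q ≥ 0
min z = 9p - 4q

s.t.
  2p + 2q + s1 = 32
  q + s2 = 7
  2p + q + s3 = 3
  p + s4 = 13
  3p + 4q + s5 = 44
  p, q, s1, s2, s3, s4, s5 ≥ 0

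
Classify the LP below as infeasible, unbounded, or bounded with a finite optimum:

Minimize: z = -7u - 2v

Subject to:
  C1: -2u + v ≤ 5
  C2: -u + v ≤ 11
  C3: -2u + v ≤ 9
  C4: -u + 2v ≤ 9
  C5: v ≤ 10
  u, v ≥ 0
Feasible point: (0, 0) satisfies every constraint, so the LP is feasible.
Direction d = (1, 0): for each constraint row a, a·d ≤ 0 —
  (-2)(1) + (1)(0) = -2 ≤ 0
  (-1)(1) + (1)(0) = -1 ≤ 0
  (-2)(1) + (1)(0) = -2 ≤ 0
  (-1)(1) + (2)(0) = -1 ≤ 0
  (0)(1) + (1)(0) = 0 ≤ 0
and d ≥ 0, so (0, 0) + t·d stays feasible for every t ≥ 0. Along this ray z = -7u - 2v changes by -7 per unit t, so z → −∞.

Unbounded: there is a feasible ray along which z → −∞.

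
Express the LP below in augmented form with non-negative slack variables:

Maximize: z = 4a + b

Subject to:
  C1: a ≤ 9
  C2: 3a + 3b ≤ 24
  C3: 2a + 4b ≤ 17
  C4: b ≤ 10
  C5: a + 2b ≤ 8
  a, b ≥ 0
max z = 4a + b

s.t.
  a + s1 = 9
  3a + 3b + s2 = 24
  2a + 4b + s3 = 17
  b + s4 = 10
  a + 2b + s5 = 8
  a, b, s1, s2, s3, s4, s5 ≥ 0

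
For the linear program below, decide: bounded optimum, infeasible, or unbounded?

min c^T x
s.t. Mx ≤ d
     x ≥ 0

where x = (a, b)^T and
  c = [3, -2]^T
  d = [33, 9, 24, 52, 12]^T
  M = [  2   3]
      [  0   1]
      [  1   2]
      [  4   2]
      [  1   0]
The point (0, 9) satisfies every constraint, so the LP is feasible; the constraints give a ≤ 12 and b ≤ 9, which with a, b ≥ 0 keep the feasible region inside a bounded box. A feasible, bounded LP attains a finite optimum at a vertex.

Evaluating z = 3a - 2b at each vertex:
  (0, 0): z = 0
  (12, 0): z = 36
  (12, 2): z = 32
  (11.25, 3.5): z = 26.75
  (3, 9): z = -9
  (0, 9): z = -18

The LP has an optimal solution: (0, 9) with z = -18.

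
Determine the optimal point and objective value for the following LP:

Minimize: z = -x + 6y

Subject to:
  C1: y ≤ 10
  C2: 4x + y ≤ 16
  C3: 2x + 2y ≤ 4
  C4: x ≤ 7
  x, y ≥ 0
x = 2, y = 0, z = -2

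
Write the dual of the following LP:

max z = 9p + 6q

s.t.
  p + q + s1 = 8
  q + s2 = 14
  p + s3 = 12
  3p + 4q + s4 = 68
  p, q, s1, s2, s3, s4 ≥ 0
Minimize: z = 8y1 + 14y2 + 12y3 + 68y4

Subject to:
  C1: -y1 - y3 - 3y4 ≤ -9
  C2: -y1 - y2 - 4y4 ≤ -6
  y1, y2, y3, y4 ≥ 0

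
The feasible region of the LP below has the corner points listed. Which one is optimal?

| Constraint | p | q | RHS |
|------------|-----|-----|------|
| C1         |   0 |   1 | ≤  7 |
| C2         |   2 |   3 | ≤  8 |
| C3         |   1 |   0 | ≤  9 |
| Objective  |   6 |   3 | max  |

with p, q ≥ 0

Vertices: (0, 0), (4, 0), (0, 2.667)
(4, 0) with z = 24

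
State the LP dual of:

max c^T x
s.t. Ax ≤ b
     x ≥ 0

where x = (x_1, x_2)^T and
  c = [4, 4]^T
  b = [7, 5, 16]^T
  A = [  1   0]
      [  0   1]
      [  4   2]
Minimize: z = 7y1 + 5y2 + 16y3

Subject to:
  C1: -y1 - 4y3 ≤ -4
  C2: -y2 - 2y3 ≤ -4
  y1, y2, y3 ≥ 0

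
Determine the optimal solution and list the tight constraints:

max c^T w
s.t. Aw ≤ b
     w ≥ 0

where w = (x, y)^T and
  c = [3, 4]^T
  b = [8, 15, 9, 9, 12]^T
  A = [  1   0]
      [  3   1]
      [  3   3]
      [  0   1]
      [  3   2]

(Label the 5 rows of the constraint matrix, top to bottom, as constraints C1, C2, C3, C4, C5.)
Optimal: x = 0, y = 3
Slack at optimum:
  C1: slack = 8
  C2: slack = 12
  C3: slack = 0 (binding)
  C4: slack = 6
  C5: slack = 6
  x ≥ 0: x = 0 (binding)
  y ≥ 0: y = 3
Binding constraints: C3, x ≥ 0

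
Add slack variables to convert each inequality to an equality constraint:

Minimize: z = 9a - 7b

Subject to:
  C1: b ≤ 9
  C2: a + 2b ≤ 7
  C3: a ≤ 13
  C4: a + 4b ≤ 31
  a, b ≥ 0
min z = 9a - 7b

s.t.
  b + s1 = 9
  a + 2b + s2 = 7
  a + s3 = 13
  a + 4b + s4 = 31
  a, b, s1, s2, s3, s4 ≥ 0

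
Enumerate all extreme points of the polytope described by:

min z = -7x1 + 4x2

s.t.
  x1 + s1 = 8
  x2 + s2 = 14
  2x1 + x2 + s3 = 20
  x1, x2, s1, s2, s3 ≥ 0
Each vertex is the intersection of two constraint boundaries that also satisfies all remaining constraints:
  x1 = 0 and x2 = 0 → (0, 0)
  x1 = 8 and x2 = 0 → (8, 0)
  x1 = 8 and 2x1 + x2 = 20 → (8, 4)
  x2 = 14 and 2x1 + x2 = 20 → (3, 14)
  x2 = 14 and x1 = 0 → (0, 14)

Vertices: (0, 0), (8, 0), (8, 4), (3, 14), (0, 14)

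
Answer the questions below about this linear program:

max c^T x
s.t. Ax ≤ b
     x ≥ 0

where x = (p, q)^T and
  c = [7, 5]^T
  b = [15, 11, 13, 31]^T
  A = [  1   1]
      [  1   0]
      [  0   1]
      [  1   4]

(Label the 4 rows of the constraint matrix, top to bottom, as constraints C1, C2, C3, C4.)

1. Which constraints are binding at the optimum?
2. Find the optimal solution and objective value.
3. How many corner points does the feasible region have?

1. C1, C2
2. p = 11, q = 4, z = 97
3. 5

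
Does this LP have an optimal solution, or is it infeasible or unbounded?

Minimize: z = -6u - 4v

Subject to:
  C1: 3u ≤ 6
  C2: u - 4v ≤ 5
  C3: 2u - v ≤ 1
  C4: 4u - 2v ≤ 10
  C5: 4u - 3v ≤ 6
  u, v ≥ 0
Feasible point: (0, 0) satisfies every constraint, so the LP is feasible.
Direction d = (0, 1): for each constraint row a, a·d ≤ 0 —
  (3)(0) + (0)(1) = 0 ≤ 0
  (1)(0) + (-4)(1) = -4 ≤ 0
  (2)(0) + (-1)(1) = -1 ≤ 0
  (4)(0) + (-2)(1) = -2 ≤ 0
  (4)(0) + (-3)(1) = -3 ≤ 0
and d ≥ 0, so (0, 0) + t·d stays feasible for every t ≥ 0. Along this ray z = -6u - 4v changes by -4 per unit t, so z → −∞.

Unbounded — the objective can decrease without bound over the feasible region.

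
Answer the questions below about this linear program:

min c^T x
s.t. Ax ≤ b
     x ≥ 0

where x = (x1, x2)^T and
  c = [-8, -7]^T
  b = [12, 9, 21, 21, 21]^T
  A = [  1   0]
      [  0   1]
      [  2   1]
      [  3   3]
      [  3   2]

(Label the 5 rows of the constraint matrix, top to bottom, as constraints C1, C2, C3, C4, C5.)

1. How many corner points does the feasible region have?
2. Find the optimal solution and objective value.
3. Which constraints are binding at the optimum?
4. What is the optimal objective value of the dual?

1. 3
2. x1 = 7, x2 = 0, z = -56
3. C4, C5, x2 ≥ 0
4. -56 (by strong duality, equal to the primal optimum)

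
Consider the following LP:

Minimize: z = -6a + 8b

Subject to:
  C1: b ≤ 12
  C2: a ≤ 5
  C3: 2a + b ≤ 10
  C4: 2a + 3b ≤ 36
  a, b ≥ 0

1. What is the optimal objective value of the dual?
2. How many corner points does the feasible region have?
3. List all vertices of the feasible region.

1. -30 (by strong duality, equal to the primal optimum)
2. 3
3. (0, 0), (5, 0), (0, 10)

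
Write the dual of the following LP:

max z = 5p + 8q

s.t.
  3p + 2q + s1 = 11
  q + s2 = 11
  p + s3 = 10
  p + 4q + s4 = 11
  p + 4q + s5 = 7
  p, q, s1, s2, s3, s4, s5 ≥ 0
Minimize: z = 11y1 + 11y2 + 10y3 + 11y4 + 7y5

Subject to:
  C1: -3y1 - y3 - y4 - y5 ≤ -5
  C2: -2y1 - y2 - 4y4 - 4y5 ≤ -8
  y1, y2, y3, y4, y5 ≥ 0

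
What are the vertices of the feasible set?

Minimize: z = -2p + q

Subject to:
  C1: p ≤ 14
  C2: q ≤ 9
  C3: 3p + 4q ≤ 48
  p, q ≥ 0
Each vertex is the intersection of two constraint boundaries that also satisfies all remaining constraints:
  p = 0 and q = 0 → (0, 0)
  p = 14 and q = 0 → (14, 0)
  p = 14 and 3p + 4q = 48 → (14, 1.5)
  q = 9 and 3p + 4q = 48 → (4, 9)
  q = 9 and p = 0 → (0, 9)

Vertices: (0, 0), (14, 0), (14, 1.5), (4, 9), (0, 9)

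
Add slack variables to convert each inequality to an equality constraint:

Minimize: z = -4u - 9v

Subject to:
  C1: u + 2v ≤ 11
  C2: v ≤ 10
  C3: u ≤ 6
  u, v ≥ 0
min z = -4u - 9v

s.t.
  u + 2v + s1 = 11
  v + s2 = 10
  u + s3 = 6
  u, v, s1, s2, s3 ≥ 0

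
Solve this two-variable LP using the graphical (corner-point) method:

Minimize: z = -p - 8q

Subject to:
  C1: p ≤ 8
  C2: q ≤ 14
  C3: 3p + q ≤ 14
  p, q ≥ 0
p = 0, q = 14, z = -112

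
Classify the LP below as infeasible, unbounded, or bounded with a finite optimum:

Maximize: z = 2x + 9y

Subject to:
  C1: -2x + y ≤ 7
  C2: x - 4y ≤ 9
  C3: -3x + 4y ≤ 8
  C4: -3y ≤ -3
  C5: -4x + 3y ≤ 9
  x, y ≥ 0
Feasible point: (0, 1) satisfies every constraint, so the LP is feasible.
Direction d = (4, 1): for each constraint row a, a·d ≤ 0 —
  (-2)(4) + (1)(1) = -7 ≤ 0
  (1)(4) + (-4)(1) = 0 ≤ 0
  (-3)(4) + (4)(1) = -8 ≤ 0
  (0)(4) + (-3)(1) = -3 ≤ 0
  (-4)(4) + (3)(1) = -13 ≤ 0
and d ≥ 0, so (0, 1) + t·d stays feasible for every t ≥ 0. Along this ray z = 2x + 9y changes by 17 per unit t, so z → +∞.

The LP is unbounded; z can be made arbitrarily large.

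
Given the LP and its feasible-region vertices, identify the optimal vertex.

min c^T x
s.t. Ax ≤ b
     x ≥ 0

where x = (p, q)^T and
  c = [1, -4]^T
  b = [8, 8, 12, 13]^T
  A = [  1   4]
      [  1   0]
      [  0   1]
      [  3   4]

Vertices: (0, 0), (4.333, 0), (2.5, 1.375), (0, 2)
Evaluating z = p - 4q at each vertex:
  (0, 0): z = 0
  (4.333, 0): z = 4.333
  (2.5, 1.375): z = -3
  (0, 2): z = -8

The smallest value is z = -8, attained at (0, 2).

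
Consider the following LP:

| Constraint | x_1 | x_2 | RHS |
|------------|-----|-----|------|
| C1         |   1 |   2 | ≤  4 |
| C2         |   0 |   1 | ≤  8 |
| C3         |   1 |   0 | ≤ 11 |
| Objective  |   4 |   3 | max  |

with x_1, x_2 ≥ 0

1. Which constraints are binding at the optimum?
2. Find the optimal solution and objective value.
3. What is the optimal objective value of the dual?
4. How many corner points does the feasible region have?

1. C1, x_2 ≥ 0
2. x_1 = 4, x_2 = 0, z = 16
3. 16 (by strong duality, equal to the primal optimum)
4. 3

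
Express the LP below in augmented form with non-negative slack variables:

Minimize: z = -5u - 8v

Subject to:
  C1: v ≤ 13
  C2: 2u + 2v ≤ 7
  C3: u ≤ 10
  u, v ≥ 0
min z = -5u - 8v

s.t.
  v + s1 = 13
  2u + 2v + s2 = 7
  u + s3 = 10
  u, v, s1, s2, s3 ≥ 0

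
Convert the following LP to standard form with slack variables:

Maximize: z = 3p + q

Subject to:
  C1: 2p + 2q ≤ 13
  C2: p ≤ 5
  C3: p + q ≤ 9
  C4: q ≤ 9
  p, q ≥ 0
max z = 3p + q

s.t.
  2p + 2q + s1 = 13
  p + s2 = 5
  p + q + s3 = 9
  q + s4 = 9
  p, q, s1, s2, s3, s4 ≥ 0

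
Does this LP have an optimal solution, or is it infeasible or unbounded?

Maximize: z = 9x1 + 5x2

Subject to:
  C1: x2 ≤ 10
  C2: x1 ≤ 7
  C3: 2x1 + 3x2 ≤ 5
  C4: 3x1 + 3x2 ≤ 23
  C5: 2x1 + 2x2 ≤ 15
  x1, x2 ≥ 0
The point (2.5, 0) satisfies every constraint, so the LP is feasible; the constraints give x1 ≤ 7 and x2 ≤ 10, which with x1, x2 ≥ 0 keep the feasible region inside a bounded box. A feasible, bounded LP attains a finite optimum at a vertex.

Evaluating z = 9x1 + 5x2 at each vertex:
  (0, 0): z = 0
  (2.5, 0): z = 22.5
  (0, 1.667): z = 8.333

Feasible with finite optimum z* = 22.5 at (2.5, 0).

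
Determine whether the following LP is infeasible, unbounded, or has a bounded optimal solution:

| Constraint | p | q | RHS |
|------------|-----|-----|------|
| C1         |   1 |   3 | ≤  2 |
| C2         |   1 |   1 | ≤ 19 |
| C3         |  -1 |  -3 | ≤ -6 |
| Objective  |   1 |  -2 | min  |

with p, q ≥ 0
C1 requires p + 3q ≤ 2, while C3 (-p - 3q ≤ -6) is equivalent to p + 3q ≥ 6. Together they would need 6 ≤ p + 3q ≤ 2, which is impossible since 6 > 2. No point satisfies all constraints.

The feasible region is empty; the LP is infeasible.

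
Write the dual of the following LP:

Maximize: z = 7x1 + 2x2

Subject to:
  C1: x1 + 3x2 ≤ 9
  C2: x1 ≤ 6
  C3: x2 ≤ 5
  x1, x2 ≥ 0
Minimize: z = 9y1 + 6y2 + 5y3

Subject to:
  C1: -y1 - y2 ≤ -7
  C2: -3y1 - y3 ≤ -2
  y1, y2, y3 ≥ 0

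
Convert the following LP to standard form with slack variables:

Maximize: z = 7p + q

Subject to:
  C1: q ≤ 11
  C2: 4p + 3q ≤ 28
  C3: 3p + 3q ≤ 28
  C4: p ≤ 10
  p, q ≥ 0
max z = 7p + q

s.t.
  q + s1 = 11
  4p + 3q + s2 = 28
  3p + 3q + s3 = 28
  p + s4 = 10
  p, q, s1, s2, s3, s4 ≥ 0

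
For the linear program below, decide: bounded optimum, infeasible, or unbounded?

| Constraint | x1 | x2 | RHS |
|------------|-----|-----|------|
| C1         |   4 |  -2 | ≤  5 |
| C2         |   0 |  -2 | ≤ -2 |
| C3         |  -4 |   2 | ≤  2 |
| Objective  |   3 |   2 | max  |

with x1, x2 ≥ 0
Feasible point: (0, 1) satisfies every constraint, so the LP is feasible.
Direction d = (1, 2): for each constraint row a, a·d ≤ 0 —
  (4)(1) + (-2)(2) = 0 ≤ 0
  (0)(1) + (-2)(2) = -4 ≤ 0
  (-4)(1) + (2)(2) = 0 ≤ 0
and d ≥ 0, so (0, 1) + t·d stays feasible for every t ≥ 0. Along this ray z = 3x1 + 2x2 changes by 7 per unit t, so z → +∞.

Unbounded: there is a feasible ray along which z → +∞.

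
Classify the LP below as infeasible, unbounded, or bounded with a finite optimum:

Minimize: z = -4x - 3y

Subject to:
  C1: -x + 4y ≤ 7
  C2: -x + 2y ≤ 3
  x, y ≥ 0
Feasible point: (0, 0) satisfies every constraint, so the LP is feasible.
Direction d = (1, 0): for each constraint row a, a·d ≤ 0 —
  (-1)(1) + (4)(0) = -1 ≤ 0
  (-1)(1) + (2)(0) = -1 ≤ 0
and d ≥ 0, so (0, 0) + t·d stays feasible for every t ≥ 0. Along this ray z = -4x - 3y changes by -4 per unit t, so z → −∞.

Unbounded: there is a feasible ray along which z → −∞.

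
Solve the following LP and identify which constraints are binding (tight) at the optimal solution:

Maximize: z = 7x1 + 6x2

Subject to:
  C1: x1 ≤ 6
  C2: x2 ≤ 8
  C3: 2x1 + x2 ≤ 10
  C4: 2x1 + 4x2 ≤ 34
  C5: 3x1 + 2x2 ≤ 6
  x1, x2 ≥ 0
Optimal: x1 = 0, x2 = 3
Binding: C5, x1 ≥ 0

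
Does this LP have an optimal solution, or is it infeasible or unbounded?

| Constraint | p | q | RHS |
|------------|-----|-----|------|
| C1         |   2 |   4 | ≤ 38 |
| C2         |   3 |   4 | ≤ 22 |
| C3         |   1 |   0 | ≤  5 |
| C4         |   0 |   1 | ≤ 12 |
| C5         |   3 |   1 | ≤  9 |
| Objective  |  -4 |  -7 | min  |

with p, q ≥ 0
The point (0, 5.5) satisfies every constraint, so the LP is feasible; the constraints give p ≤ 5 and q ≤ 12, which with p, q ≥ 0 keep the feasible region inside a bounded box. A feasible, bounded LP attains a finite optimum at a vertex.

Evaluating z = -4p - 7q at each vertex:
  (0, 0): z = 0
  (3, 0): z = -12
  (1.556, 4.333): z = -36.56
  (0, 5.5): z = -38.5

The LP has an optimal solution: (0, 5.5) with z = -38.5.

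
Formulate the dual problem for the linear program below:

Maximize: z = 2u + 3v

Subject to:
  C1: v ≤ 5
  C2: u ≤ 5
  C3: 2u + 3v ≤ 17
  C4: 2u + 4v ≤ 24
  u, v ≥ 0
Minimize: z = 5y1 + 5y2 + 17y3 + 24y4

Subject to:
  C1: -y2 - 2y3 - 2y4 ≤ -2
  C2: -y1 - 3y3 - 4y4 ≤ -3
  y1, y2, y3, y4 ≥ 0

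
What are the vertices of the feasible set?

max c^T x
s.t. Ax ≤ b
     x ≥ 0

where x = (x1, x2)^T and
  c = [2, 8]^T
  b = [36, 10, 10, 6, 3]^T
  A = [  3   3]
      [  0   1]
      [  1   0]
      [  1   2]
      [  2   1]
Each vertex is the intersection of two constraint boundaries that also satisfies all remaining constraints:
  x1 = 0 and x2 = 0 → (0, 0)
  2x1 + x2 = 3 and x2 = 0 → (1.5, 0)
  x1 + 2x2 = 6 and 2x1 + x2 = 3 → (0, 3)

Vertices: (0, 0), (1.5, 0), (0, 3)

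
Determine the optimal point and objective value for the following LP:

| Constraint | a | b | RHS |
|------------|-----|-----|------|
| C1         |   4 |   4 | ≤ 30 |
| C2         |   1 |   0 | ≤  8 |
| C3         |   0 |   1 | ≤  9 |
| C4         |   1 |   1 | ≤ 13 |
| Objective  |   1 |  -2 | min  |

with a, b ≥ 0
Each vertex is the intersection of two constraint boundaries that also satisfies all remaining constraints:
  a = 0 and b = 0 → (0, 0)
  4a + 4b = 30 and b = 0 → (7.5, 0)
  4a + 4b = 30 and a = 0 → (0, 7.5)

Evaluating z = a - 2b at each vertex:
  (0, 0): z = 0
  (7.5, 0): z = 7.5
  (0, 7.5): z = -15

The minimum is at (0, 7.5) with z = -15.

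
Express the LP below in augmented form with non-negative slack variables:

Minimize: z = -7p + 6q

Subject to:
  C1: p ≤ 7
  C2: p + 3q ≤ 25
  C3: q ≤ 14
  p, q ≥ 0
min z = -7p + 6q

s.t.
  p + s1 = 7
  p + 3q + s2 = 25
  q + s3 = 14
  p, q, s1, s2, s3 ≥ 0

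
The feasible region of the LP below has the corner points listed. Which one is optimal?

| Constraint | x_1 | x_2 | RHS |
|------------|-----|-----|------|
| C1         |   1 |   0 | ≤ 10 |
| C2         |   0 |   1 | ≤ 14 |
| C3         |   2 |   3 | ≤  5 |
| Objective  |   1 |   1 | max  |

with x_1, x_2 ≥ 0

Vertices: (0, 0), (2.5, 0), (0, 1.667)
Evaluating z = x_1 + x_2 at each vertex:
  (0, 0): z = 0
  (2.5, 0): z = 2.5
  (0, 1.667): z = 1.667

The largest value is z = 2.5, attained at (2.5, 0).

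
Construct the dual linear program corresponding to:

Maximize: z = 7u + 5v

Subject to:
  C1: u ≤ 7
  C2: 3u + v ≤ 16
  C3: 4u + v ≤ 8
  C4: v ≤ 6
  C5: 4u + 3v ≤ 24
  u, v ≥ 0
Minimize: z = 7y1 + 16y2 + 8y3 + 6y4 + 24y5

Subject to:
  C1: -y1 - 3y2 - 4y3 - 4y5 ≤ -7
  C2: -y2 - y3 - y4 - 3y5 ≤ -5
  y1, y2, y3, y4, y5 ≥ 0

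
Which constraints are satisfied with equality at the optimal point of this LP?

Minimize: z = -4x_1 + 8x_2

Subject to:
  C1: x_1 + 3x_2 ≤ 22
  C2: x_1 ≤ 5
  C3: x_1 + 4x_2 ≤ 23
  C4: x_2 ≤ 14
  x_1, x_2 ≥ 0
Optimal: x_1 = 5, x_2 = 0
Binding: C2, x_2 ≥ 0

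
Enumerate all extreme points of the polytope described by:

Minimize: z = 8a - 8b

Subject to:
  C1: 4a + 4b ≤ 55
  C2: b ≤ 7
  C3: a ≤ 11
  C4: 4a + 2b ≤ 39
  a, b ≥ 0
Each vertex is the intersection of two constraint boundaries that also satisfies all remaining constraints:
  a = 0 and b = 0 → (0, 0)
  4a + 2b = 39 and b = 0 → (9.75, 0)
  b = 7 and 4a + 2b = 39 → (6.25, 7)
  b = 7 and a = 0 → (0, 7)

Vertices: (0, 0), (9.75, 0), (6.25, 7), (0, 7)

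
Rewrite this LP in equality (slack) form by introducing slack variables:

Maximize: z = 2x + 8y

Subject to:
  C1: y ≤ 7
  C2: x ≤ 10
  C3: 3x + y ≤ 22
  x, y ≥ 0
max z = 2x + 8y

s.t.
  y + s1 = 7
  x + s2 = 10
  3x + y + s3 = 22
  x, y, s1, s2, s3 ≥ 0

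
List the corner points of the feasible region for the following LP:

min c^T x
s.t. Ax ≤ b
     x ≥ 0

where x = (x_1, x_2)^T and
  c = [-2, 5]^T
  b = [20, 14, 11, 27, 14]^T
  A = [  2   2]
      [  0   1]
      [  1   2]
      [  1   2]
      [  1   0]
Each vertex is the intersection of two constraint boundaries that also satisfies all remaining constraints:
  x_1 = 0 and x_2 = 0 → (0, 0)
  2x_1 + 2x_2 = 20 and x_2 = 0 → (10, 0)
  2x_1 + 2x_2 = 20 and x_1 + 2x_2 = 11 → (9, 1)
  x_1 + 2x_2 = 11 and x_1 = 0 → (0, 5.5)

Vertices: (0, 0), (10, 0), (9, 1), (0, 5.5)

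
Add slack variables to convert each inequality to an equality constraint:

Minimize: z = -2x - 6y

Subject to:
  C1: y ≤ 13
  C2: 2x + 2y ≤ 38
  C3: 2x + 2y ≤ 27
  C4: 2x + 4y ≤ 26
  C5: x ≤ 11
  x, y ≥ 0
min z = -2x - 6y

s.t.
  y + s1 = 13
  2x + 2y + s2 = 38
  2x + 2y + s3 = 27
  2x + 4y + s4 = 26
  x + s5 = 11
  x, y, s1, s2, s3, s4, s5 ≥ 0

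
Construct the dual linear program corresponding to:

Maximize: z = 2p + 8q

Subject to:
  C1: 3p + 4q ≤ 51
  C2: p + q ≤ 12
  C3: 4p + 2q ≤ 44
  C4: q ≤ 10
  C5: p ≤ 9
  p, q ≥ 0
Minimize: z = 51y1 + 12y2 + 44y3 + 10y4 + 9y5

Subject to:
  C1: -3y1 - y2 - 4y3 - y5 ≤ -2
  C2: -4y1 - y2 - 2y3 - y4 ≤ -8
  y1, y2, y3, y4, y5 ≥ 0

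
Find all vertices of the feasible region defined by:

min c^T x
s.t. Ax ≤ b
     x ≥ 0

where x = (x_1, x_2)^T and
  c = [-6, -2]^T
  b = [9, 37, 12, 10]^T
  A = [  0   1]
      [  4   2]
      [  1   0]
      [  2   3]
Each vertex is the intersection of two constraint boundaries that also satisfies all remaining constraints:
  x_1 = 0 and x_2 = 0 → (0, 0)
  2x_1 + 3x_2 = 10 and x_2 = 0 → (5, 0)
  2x_1 + 3x_2 = 10 and x_1 = 0 → (0, 3.333)

Vertices: (0, 0), (5, 0), (0, 3.333)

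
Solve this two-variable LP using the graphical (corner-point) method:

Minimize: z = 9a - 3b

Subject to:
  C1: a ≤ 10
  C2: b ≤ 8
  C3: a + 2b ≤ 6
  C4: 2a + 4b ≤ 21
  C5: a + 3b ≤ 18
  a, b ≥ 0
a = 0, b = 3, z = -9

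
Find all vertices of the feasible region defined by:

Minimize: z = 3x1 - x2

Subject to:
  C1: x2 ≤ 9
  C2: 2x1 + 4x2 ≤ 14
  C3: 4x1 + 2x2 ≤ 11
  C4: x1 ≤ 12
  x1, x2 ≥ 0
Each vertex is the intersection of two constraint boundaries that also satisfies all remaining constraints:
  x1 = 0 and x2 = 0 → (0, 0)
  4x1 + 2x2 = 11 and x2 = 0 → (2.75, 0)
  2x1 + 4x2 = 14 and 4x1 + 2x2 = 11 → (1.333, 2.833)
  2x1 + 4x2 = 14 and x1 = 0 → (0, 3.5)

Vertices: (0, 0), (2.75, 0), (1.333, 2.833), (0, 3.5)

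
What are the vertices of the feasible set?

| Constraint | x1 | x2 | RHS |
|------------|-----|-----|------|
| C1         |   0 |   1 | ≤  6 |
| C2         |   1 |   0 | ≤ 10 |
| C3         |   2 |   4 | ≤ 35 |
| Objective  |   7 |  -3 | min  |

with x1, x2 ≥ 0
Each vertex is the intersection of two constraint boundaries that also satisfies all remaining constraints:
  x1 = 0 and x2 = 0 → (0, 0)
  x1 = 10 and x2 = 0 → (10, 0)
  x1 = 10 and 2x1 + 4x2 = 35 → (10, 3.75)
  x2 = 6 and 2x1 + 4x2 = 35 → (5.5, 6)
  x2 = 6 and x1 = 0 → (0, 6)

Vertices: (0, 0), (10, 0), (10, 3.75), (5.5, 6), (0, 6)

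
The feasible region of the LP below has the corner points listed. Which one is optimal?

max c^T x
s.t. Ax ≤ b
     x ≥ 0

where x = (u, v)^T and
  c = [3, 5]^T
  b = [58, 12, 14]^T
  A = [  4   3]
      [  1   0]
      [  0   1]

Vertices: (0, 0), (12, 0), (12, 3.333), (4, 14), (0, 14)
Evaluating z = 3u + 5v at each vertex:
  (0, 0): z = 0
  (12, 0): z = 36
  (12, 3.333): z = 52.67
  (4, 14): z = 82
  (0, 14): z = 70

The largest value is z = 82, attained at (4, 14).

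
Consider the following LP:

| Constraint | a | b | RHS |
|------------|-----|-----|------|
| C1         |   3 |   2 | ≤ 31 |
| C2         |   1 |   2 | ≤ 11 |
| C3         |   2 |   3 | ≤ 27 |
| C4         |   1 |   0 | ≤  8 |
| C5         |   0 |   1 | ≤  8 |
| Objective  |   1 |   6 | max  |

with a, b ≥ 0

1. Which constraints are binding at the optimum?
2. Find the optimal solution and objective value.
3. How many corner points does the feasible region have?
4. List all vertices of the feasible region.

1. C2, a ≥ 0
2. a = 0, b = 5.5, z = 33
3. 4
4. (0, 0), (8, 0), (8, 1.5), (0, 5.5)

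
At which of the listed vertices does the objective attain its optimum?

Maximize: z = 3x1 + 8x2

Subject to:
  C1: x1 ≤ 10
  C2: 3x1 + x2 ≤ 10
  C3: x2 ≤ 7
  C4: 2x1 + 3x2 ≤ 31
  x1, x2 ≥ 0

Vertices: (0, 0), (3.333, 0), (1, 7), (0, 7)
Evaluating z = 3x1 + 8x2 at each vertex:
  (0, 0): z = 0
  (3.333, 0): z = 10
  (1, 7): z = 59
  (0, 7): z = 56

The largest value is z = 59, attained at (1, 7).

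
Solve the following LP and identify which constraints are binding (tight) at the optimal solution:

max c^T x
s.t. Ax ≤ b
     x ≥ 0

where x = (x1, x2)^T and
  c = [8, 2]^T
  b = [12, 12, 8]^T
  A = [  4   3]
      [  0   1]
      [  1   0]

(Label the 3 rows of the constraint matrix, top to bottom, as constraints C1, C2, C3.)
Optimal: x1 = 3, x2 = 0
Slack at optimum:
  C1: slack = 0 (binding)
  C2: slack = 12
  C3: slack = 5
  x1 ≥ 0: x1 = 3
  x2 ≥ 0: x2 = 0 (binding)
Binding constraints: C1, x2 ≥ 0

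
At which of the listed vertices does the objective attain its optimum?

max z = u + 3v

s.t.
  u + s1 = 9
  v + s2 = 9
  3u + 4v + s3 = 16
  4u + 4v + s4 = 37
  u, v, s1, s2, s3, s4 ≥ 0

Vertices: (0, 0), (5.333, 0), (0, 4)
Evaluating z = u + 3v at each vertex:
  (0, 0): z = 0
  (5.333, 0): z = 5.333
  (0, 4): z = 12

The largest value is z = 12, attained at (0, 4).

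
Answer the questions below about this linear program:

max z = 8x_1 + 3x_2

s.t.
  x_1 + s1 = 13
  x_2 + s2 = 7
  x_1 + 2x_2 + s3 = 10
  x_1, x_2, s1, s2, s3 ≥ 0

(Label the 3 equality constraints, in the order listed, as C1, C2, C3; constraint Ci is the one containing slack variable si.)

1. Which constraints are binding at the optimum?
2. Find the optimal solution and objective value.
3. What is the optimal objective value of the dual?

1. C3, x_2 ≥ 0
2. x_1 = 10, x_2 = 0, z = 80
3. 80 (by strong duality, equal to the primal optimum)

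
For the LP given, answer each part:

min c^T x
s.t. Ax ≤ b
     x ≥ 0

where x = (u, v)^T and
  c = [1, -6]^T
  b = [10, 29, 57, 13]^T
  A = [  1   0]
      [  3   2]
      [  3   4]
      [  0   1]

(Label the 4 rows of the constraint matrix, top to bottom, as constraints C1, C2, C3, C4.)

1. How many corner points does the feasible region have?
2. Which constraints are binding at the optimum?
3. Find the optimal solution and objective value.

1. 4
2. C4, u ≥ 0
3. u = 0, v = 13, z = -78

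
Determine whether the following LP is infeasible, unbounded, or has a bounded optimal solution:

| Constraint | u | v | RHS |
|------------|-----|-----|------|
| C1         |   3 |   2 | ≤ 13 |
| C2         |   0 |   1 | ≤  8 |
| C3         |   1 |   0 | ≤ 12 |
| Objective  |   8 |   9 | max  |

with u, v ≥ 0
The point (0, 6.5) satisfies every constraint, so the LP is feasible; the constraints give u ≤ 12 and v ≤ 8, which with u, v ≥ 0 keep the feasible region inside a bounded box. A feasible, bounded LP attains a finite optimum at a vertex.

Evaluating z = 8u + 9v at each vertex:
  (0, 0): z = 0
  (4.333, 0): z = 34.67
  (0, 6.5): z = 58.5

Feasible with finite optimum z* = 58.5 at (0, 6.5).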